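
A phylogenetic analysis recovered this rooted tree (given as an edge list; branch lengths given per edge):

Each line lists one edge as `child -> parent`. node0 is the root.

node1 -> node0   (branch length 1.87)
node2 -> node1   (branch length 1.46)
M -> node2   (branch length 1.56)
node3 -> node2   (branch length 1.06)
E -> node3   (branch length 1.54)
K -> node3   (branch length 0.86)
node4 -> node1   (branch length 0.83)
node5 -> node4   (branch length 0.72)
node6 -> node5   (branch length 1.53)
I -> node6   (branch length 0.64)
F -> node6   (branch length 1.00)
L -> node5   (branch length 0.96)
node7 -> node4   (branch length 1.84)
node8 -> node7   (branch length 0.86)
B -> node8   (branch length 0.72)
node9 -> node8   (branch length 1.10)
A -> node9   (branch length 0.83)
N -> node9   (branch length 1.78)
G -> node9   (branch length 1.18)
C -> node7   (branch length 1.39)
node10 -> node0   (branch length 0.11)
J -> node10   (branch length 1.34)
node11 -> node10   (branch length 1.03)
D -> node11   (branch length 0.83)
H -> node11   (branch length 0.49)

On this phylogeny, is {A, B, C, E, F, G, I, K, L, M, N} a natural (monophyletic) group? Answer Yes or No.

Yes

The most recent common ancestor of these taxa subtends ((M,(E,K)),(((I,F),L),((B,(A,N,G)),C))).
That clade has exactly 11 tips — every listed taxon and nothing else — so the group is monophyletic.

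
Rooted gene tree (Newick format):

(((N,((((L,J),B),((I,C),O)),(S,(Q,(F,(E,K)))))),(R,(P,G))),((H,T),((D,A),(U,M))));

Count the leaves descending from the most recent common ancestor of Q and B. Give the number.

The MRCA of Q and B is the node subtending ((((L,J),B),((I,C),O)),(S,(Q,(F,(E,K))))).
That clade contains 11 terminal taxa: B, C, E, F, I, J, K, L, O, Q, S.

11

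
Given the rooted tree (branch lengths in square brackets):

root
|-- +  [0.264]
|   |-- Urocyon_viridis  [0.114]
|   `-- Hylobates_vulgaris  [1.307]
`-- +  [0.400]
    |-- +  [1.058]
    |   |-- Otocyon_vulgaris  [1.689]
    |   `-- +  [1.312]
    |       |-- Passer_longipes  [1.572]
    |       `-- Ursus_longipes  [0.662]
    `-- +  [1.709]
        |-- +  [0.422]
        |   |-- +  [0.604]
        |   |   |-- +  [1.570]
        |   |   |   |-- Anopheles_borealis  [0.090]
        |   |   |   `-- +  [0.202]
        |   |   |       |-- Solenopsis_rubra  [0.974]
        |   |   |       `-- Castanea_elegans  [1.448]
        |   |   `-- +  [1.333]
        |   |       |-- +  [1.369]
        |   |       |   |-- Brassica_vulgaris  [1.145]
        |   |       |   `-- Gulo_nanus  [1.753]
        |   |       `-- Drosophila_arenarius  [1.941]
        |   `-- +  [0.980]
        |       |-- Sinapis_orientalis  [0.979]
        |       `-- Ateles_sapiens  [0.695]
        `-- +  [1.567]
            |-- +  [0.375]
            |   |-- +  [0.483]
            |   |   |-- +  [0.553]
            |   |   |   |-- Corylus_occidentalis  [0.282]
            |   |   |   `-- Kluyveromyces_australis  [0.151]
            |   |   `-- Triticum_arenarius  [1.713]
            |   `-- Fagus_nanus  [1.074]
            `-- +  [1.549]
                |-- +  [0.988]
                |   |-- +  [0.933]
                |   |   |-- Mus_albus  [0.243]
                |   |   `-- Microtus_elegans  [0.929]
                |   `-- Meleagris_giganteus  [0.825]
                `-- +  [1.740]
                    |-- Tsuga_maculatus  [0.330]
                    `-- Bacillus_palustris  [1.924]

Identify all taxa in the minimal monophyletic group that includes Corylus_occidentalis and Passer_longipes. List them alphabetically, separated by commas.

Tracing Corylus_occidentalis: it sits inside (Corylus_occidentalis,Kluyveromyces_australis).
Tracing Passer_longipes: it sits inside (Passer_longipes,Ursus_longipes).
The smallest clade enclosing both is ((Otocyon_vulgaris,(Passer_longipes,Ursus_longipes)),((((Anopheles_borealis,(Solenopsis_rubra,Castanea_elegans)),((Brassica_vulgaris,Gulo_nanus),Drosophila_arenarius)),(Sinapis_orientalis,Ateles_sapiens)),((((Corylus_occidentalis,Kluyveromyces_australis),Triticum_arenarius),Fagus_nanus),(((Mus_albus,Microtus_elegans),Meleagris_giganteus),(Tsuga_maculatus,Bacillus_palustris))))); the answer is its 20 terminal taxa in alphabetical order.

Anopheles_borealis, Ateles_sapiens, Bacillus_palustris, Brassica_vulgaris, Castanea_elegans, Corylus_occidentalis, Drosophila_arenarius, Fagus_nanus, Gulo_nanus, Kluyveromyces_australis, Meleagris_giganteus, Microtus_elegans, Mus_albus, Otocyon_vulgaris, Passer_longipes, Sinapis_orientalis, Solenopsis_rubra, Triticum_arenarius, Tsuga_maculatus, Ursus_longipes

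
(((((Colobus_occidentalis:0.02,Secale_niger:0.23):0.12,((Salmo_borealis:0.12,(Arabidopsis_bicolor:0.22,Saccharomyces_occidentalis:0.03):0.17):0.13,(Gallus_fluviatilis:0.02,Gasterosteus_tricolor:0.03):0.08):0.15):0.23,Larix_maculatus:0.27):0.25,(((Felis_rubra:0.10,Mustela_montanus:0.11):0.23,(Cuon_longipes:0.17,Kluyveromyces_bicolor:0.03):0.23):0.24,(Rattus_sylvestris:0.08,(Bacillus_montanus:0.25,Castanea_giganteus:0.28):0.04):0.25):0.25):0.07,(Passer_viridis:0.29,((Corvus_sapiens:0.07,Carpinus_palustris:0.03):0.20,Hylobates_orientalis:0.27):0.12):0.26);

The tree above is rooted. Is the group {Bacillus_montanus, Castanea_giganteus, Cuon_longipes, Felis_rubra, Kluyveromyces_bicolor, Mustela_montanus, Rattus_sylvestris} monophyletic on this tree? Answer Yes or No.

Yes

The most recent common ancestor of these taxa subtends (((Felis_rubra,Mustela_montanus),(Cuon_longipes,Kluyveromyces_bicolor)),(Rattus_sylvestris,(Bacillus_montanus,Castanea_giganteus))).
That clade has exactly 7 tips — every listed taxon and nothing else — so the group is monophyletic.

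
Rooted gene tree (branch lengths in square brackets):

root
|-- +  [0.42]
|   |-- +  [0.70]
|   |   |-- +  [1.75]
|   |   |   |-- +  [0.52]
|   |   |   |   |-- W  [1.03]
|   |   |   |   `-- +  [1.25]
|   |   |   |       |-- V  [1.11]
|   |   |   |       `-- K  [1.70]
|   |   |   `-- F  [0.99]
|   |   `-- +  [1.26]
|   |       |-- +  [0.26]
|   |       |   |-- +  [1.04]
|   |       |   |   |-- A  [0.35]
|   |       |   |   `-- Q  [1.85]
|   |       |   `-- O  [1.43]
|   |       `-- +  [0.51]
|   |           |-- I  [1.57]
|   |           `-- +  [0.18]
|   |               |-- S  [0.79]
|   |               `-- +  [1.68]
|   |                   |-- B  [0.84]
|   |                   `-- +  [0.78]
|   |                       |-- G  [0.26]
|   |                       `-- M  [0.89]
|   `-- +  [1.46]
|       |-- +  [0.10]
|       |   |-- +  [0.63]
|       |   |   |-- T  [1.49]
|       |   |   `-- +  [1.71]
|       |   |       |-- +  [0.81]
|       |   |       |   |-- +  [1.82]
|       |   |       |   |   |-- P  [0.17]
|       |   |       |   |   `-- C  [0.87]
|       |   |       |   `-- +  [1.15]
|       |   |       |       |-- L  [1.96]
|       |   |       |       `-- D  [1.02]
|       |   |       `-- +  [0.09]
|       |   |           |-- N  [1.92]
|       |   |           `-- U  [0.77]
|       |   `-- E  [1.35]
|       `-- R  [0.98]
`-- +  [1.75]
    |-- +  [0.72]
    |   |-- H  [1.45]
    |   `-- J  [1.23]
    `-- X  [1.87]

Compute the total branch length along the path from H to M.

10.34

The path runs H → … → MRCA → … → M; the MRCA is the root of the tree.
Branch lengths along that path: 1.45 + 0.72 + 1.75 + 0.42 + 0.70 + 1.26 + 0.51 + 0.18 + 1.68 + 0.78 + 0.89 = 10.34.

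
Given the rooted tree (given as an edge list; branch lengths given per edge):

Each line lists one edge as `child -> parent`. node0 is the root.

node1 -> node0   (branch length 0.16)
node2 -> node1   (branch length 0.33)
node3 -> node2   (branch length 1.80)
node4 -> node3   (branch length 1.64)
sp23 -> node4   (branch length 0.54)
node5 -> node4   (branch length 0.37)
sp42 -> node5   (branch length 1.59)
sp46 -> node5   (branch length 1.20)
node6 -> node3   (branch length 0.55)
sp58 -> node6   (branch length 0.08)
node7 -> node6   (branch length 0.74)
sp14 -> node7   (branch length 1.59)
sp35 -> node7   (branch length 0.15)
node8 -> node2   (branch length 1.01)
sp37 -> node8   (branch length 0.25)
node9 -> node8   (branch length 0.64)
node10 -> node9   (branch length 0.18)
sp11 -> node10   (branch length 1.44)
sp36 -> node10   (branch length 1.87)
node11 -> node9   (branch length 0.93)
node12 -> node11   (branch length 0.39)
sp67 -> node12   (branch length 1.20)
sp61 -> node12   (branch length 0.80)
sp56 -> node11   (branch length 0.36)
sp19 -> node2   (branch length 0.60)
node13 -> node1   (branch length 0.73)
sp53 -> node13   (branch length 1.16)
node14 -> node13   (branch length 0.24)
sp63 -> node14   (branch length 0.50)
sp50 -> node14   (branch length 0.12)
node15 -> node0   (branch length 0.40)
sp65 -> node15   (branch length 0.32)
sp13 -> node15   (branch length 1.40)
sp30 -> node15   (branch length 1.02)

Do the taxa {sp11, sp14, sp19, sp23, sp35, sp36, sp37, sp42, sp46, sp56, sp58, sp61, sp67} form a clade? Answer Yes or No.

Yes

The most recent common ancestor of these taxa subtends (((sp23,(sp42,sp46)),(sp58,(sp14,sp35))),(sp37,((sp11,sp36),((sp67,sp61),sp56))),sp19).
That clade has exactly 13 tips — every listed taxon and nothing else — so the group is monophyletic.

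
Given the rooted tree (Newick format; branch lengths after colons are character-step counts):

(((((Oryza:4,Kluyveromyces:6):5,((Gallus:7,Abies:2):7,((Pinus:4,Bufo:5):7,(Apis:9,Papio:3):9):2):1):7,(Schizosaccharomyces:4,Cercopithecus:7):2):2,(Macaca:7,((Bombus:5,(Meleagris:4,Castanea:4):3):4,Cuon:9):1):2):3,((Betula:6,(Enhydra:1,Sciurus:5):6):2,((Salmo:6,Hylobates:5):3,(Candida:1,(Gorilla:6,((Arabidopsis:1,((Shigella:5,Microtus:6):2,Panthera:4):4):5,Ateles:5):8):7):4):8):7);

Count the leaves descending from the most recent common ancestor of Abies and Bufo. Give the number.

6

The MRCA of Abies and Bufo is the node subtending ((Gallus,Abies),((Pinus,Bufo),(Apis,Papio))).
That clade contains 6 terminal taxa: Abies, Apis, Bufo, Gallus, Papio, Pinus.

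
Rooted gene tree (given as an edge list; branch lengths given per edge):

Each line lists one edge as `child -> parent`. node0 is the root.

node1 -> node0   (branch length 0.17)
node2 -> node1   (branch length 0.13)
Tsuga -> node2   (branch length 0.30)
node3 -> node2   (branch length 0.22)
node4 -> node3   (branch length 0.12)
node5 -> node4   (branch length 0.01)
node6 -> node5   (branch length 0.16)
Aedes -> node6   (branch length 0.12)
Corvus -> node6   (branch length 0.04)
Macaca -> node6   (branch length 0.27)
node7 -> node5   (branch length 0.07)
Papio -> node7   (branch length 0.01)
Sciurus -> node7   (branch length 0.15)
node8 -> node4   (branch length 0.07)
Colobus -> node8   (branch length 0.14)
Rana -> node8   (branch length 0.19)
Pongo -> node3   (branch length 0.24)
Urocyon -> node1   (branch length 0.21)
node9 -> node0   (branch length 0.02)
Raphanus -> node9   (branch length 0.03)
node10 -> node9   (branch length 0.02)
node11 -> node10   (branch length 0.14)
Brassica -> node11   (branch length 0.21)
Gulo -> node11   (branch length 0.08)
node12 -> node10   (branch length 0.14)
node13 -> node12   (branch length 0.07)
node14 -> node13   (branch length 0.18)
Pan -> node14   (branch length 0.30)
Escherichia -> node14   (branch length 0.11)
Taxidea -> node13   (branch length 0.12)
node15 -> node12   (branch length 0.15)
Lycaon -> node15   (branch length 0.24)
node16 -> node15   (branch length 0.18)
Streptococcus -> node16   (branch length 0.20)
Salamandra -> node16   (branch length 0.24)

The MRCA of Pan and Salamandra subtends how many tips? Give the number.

The MRCA of Pan and Salamandra is the node subtending (((Pan,Escherichia),Taxidea),(Lycaon,(Streptococcus,Salamandra))).
That clade contains 6 terminal taxa: Escherichia, Lycaon, Pan, Salamandra, Streptococcus, Taxidea.

6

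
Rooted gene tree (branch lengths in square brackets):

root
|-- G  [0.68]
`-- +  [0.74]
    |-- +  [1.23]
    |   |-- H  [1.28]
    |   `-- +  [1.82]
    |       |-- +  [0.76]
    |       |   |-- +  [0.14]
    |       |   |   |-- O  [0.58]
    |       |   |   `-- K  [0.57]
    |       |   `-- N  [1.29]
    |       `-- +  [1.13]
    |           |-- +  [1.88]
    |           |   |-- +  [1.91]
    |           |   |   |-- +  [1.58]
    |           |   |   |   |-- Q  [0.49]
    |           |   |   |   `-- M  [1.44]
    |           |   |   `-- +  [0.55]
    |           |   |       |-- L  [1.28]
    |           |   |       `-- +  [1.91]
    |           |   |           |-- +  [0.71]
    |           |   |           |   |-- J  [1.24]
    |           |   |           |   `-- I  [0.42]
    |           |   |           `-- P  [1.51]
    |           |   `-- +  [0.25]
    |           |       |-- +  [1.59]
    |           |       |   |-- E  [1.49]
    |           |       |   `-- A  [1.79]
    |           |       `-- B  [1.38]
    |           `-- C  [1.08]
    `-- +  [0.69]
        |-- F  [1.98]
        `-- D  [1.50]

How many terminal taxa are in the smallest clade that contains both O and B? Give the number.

13

The MRCA of O and B is the node subtending (((O,K),N),((((Q,M),(L,((J,I),P))),((E,A),B)),C)).
That clade contains 13 terminal taxa: A, B, C, E, I, J, K, L, M, N, O, P, Q.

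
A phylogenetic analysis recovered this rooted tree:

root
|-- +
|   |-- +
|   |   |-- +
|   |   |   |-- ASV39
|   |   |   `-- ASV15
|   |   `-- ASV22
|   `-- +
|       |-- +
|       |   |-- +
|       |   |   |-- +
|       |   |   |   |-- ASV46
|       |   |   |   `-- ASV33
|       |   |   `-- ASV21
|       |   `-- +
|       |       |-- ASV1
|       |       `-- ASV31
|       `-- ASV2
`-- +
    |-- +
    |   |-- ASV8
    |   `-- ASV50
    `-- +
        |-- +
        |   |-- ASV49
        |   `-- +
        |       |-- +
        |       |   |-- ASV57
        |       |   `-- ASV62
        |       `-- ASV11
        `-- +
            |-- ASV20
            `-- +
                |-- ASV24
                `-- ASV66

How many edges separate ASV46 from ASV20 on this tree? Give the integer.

10

The MRCA of ASV46 and ASV20 is the root of the tree.
From ASV46 up to that node: 6 branches. From ASV20 up to the same node: 4 branches. Total: 6 + 4 = 10.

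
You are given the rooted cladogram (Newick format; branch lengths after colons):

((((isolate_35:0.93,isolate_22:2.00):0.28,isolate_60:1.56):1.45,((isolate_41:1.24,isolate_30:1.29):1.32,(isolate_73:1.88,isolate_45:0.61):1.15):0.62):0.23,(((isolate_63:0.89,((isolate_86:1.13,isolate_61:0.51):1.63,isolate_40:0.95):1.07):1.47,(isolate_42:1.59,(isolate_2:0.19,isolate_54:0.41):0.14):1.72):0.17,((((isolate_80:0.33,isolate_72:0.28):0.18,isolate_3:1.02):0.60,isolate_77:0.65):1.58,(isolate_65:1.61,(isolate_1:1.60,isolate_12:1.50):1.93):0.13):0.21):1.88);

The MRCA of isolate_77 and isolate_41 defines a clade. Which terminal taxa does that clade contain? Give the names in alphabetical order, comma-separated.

isolate_1, isolate_12, isolate_2, isolate_22, isolate_3, isolate_30, isolate_35, isolate_40, isolate_41, isolate_42, isolate_45, isolate_54, isolate_60, isolate_61, isolate_63, isolate_65, isolate_72, isolate_73, isolate_77, isolate_80, isolate_86

Tracing isolate_77: it sits inside (((isolate_80,isolate_72),isolate_3),isolate_77).
Tracing isolate_41: it sits inside (isolate_41,isolate_30).
The smallest clade enclosing both is the whole tree (their MRCA is the root), so the answer is all 21 tips in alphabetical order.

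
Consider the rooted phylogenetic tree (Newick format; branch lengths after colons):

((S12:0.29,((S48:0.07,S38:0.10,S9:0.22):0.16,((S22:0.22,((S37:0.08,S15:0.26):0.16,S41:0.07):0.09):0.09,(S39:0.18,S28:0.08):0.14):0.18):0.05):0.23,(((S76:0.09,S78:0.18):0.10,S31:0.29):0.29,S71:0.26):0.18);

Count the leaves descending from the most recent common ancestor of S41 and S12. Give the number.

10

The MRCA of S41 and S12 is the node subtending (S12,((S48,S38,S9),((S22,((S37,S15),S41)),(S39,S28)))).
That clade contains 10 terminal taxa: S12, S15, S22, S28, S37, S38, S39, S41, S48, S9.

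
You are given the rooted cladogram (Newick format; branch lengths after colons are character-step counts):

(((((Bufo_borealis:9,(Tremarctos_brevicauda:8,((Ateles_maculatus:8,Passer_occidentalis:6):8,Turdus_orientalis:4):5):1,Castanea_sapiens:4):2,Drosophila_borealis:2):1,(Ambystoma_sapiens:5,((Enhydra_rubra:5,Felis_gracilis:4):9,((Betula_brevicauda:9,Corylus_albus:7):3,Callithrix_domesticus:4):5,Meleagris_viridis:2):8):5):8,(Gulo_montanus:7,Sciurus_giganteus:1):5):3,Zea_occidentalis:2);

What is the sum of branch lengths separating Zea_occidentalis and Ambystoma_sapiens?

The path runs Zea_occidentalis → … → MRCA → … → Ambystoma_sapiens; the MRCA is the root of the tree.
Branch lengths along that path: 2 + 3 + 8 + 5 + 5 = 23.

23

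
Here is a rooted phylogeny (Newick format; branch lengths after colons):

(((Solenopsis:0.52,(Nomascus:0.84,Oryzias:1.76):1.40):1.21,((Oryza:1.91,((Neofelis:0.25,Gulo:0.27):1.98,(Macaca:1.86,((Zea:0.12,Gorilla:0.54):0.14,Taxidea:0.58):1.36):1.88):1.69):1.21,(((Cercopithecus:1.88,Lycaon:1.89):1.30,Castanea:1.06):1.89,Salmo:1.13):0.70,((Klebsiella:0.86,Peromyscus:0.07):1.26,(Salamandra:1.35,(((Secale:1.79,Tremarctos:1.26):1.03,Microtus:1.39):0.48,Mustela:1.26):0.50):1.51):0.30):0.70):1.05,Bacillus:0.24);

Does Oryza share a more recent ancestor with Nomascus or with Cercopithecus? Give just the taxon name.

The MRCA of Oryza and Cercopithecus subtends ((Oryza,((Neofelis,Gulo),(Macaca,((Zea,Gorilla),Taxidea)))),(((Cercopithecus,Lycaon),Castanea),Salmo),((Klebsiella,Peromyscus),(Salamandra,(((Secale,Tremarctos),Microtus),Mustela)))) (18 taxa).
The MRCA of Oryza and Nomascus subtends ((Solenopsis,(Nomascus,Oryzias)),((Oryza,((Neofelis,Gulo),(Macaca,((Zea,Gorilla),Taxidea)))),(((Cercopithecus,Lycaon),Castanea),Salmo),((Klebsiella,Peromyscus),(Salamandra,(((Secale,Tremarctos),Microtus),Mustela))))) (21 taxa).
The first is nested inside the second, so Oryza shares a more recent common ancestor with Cercopithecus.

Cercopithecus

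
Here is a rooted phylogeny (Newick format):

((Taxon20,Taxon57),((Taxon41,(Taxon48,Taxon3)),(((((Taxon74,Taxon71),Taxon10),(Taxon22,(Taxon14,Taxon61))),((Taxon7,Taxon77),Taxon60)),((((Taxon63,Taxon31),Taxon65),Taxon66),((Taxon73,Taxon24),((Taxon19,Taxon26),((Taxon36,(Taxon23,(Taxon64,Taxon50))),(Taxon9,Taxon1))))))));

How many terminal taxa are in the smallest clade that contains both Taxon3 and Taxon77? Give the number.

26

The MRCA of Taxon3 and Taxon77 is the node subtending ((Taxon41,(Taxon48,Taxon3)),(((((Taxon74,Taxon71),Taxon10),(Taxon22,(Taxon14,Taxon61))),((Taxon7,Taxon77),Taxon60)),((((Taxon63,Taxon31),Taxon65),Taxon66),((Taxon73,Taxon24),((Taxon19,Taxon26),((Taxon36,(Taxon23,(Taxon64,Taxon50))),(Taxon9,Taxon1))))))).
That clade contains 26 terminal taxa: Taxon1, Taxon10, Taxon14, Taxon19, Taxon22, Taxon23, Taxon24, Taxon26, Taxon3, Taxon31, Taxon36, Taxon41, Taxon48, Taxon50, Taxon60, Taxon61, Taxon63, Taxon64, Taxon65, Taxon66, Taxon7, Taxon71, Taxon73, Taxon74, Taxon77, Taxon9.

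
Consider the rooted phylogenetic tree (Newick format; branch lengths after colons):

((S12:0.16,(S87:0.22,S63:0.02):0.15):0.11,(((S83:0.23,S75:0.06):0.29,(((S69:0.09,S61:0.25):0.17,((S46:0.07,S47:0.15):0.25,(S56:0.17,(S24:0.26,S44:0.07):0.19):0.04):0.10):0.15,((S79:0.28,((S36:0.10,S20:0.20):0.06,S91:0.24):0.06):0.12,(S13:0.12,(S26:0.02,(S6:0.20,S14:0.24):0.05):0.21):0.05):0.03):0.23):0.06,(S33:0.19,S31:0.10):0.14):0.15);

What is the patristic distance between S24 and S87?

1.66

The path runs S24 → … → MRCA → … → S87; the MRCA is the root of the tree.
Branch lengths along that path: 0.26 + 0.19 + 0.04 + 0.10 + 0.15 + 0.23 + 0.06 + 0.15 + 0.11 + 0.15 + 0.22 = 1.66.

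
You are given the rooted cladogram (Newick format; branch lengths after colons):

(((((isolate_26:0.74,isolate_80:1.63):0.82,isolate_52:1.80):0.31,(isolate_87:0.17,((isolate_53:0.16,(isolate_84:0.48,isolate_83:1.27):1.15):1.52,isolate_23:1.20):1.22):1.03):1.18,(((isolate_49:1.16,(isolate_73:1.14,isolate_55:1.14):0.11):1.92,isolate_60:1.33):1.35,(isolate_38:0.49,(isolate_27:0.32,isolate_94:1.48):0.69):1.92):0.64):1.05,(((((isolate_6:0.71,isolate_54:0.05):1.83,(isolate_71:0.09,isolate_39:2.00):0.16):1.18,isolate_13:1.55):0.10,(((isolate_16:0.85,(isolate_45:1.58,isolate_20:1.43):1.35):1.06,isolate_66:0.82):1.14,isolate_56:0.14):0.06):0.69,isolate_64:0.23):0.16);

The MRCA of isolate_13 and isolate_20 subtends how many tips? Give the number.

10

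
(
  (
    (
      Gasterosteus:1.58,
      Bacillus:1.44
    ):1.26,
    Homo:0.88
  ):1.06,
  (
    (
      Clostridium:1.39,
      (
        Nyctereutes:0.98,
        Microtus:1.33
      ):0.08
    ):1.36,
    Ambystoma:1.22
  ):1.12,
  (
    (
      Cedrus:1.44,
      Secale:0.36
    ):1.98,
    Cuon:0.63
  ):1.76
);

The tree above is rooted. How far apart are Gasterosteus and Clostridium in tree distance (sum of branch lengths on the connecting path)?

7.77

The path runs Gasterosteus → … → MRCA → … → Clostridium; the MRCA is the root of the tree.
Branch lengths along that path: 1.58 + 1.26 + 1.06 + 1.12 + 1.36 + 1.39 = 7.77.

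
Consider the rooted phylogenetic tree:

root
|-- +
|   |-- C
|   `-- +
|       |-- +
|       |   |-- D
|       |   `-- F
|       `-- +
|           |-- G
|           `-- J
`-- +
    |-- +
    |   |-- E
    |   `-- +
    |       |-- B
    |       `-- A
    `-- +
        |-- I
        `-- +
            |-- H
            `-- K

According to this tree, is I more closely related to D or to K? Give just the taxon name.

The MRCA of I and K subtends (I,(H,K)) (3 taxa).
The MRCA of I and D is the root, subtending the entire tree (11 taxa).
The first is nested inside the second, so I shares a more recent common ancestor with K.

K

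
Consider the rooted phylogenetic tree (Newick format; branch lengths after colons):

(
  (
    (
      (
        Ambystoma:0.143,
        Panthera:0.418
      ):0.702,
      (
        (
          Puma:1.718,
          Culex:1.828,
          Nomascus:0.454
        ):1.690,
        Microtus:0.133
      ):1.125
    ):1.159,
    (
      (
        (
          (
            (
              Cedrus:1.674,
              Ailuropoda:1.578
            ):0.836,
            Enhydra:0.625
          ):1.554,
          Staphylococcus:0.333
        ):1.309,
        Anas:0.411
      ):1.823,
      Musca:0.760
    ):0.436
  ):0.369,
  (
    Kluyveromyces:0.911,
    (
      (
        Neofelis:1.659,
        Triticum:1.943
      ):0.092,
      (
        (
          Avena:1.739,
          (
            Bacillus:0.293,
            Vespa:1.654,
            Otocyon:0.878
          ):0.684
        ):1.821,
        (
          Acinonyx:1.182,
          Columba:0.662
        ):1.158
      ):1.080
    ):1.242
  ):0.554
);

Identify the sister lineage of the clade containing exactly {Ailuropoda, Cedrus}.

The clade containing exactly {Ailuropoda, Cedrus} attaches to the tree at the node subtending ((Cedrus,Ailuropoda),Enhydra).
The other lineage descending from that same node — the sister group — is the single tip Enhydra.

Enhydra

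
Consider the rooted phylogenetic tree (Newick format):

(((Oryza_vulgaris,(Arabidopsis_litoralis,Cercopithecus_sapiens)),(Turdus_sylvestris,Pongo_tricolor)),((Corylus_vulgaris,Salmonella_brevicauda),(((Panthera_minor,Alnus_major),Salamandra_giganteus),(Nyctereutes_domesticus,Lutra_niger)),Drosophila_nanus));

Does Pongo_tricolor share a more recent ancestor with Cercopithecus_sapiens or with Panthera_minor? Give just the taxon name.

Cercopithecus_sapiens

The MRCA of Pongo_tricolor and Cercopithecus_sapiens subtends ((Oryza_vulgaris,(Arabidopsis_litoralis,Cercopithecus_sapiens)),(Turdus_sylvestris,Pongo_tricolor)) (5 taxa).
The MRCA of Pongo_tricolor and Panthera_minor is the root, subtending the entire tree (13 taxa).
The first is nested inside the second, so Pongo_tricolor shares a more recent common ancestor with Cercopithecus_sapiens.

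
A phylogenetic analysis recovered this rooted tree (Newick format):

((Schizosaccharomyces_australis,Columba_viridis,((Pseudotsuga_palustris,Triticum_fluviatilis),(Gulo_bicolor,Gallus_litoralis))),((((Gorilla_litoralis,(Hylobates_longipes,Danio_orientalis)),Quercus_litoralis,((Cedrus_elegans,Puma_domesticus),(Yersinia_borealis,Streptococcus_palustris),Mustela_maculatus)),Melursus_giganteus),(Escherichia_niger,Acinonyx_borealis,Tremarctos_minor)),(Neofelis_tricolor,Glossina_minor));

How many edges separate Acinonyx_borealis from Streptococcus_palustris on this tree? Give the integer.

The MRCA of Acinonyx_borealis and Streptococcus_palustris is the node subtending ((((Gorilla_litoralis,(Hylobates_longipes,Danio_orientalis)),Quercus_litoralis,((Cedrus_elegans,Puma_domesticus),(Yersinia_borealis,Streptococcus_palustris),Mustela_maculatus)),Melursus_giganteus),(Escherichia_niger,Acinonyx_borealis,Tremarctos_minor)).
From Acinonyx_borealis up to that node: 2 branches. From Streptococcus_palustris up to the same node: 5 branches. Total: 2 + 5 = 7.

7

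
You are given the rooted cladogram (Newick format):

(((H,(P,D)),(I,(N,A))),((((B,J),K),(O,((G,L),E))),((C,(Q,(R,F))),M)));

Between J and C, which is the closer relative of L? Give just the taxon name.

J

The MRCA of L and J subtends (((B,J),K),(O,((G,L),E))) (7 taxa).
The MRCA of L and C subtends ((((B,J),K),(O,((G,L),E))),((C,(Q,(R,F))),M)) (12 taxa).
The first is nested inside the second, so L shares a more recent common ancestor with J.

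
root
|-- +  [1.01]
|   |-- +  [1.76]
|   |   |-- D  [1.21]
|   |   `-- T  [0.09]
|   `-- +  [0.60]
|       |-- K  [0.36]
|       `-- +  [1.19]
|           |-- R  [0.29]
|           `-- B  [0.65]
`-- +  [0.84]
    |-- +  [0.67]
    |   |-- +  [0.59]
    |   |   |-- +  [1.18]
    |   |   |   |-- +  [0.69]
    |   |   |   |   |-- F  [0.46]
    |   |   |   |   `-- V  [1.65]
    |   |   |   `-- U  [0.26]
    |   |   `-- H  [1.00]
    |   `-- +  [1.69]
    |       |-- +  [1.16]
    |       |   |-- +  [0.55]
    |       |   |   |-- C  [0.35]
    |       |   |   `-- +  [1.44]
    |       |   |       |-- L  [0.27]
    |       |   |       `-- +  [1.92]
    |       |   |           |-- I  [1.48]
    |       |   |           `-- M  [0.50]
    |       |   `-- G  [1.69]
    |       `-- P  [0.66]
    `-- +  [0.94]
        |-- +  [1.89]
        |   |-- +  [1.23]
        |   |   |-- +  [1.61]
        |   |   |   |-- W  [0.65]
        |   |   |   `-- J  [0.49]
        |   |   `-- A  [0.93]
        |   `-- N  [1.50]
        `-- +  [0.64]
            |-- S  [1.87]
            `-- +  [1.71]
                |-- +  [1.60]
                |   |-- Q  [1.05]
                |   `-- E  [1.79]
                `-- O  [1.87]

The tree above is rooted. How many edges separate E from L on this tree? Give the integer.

11

The MRCA of E and L is the node subtending (((((F,V),U),H),(((C,(L,(I,M))),G),P)),((((W,J),A),N),(S,((Q,E),O)))).
From E up to that node: 5 branches. From L up to the same node: 6 branches. Total: 5 + 6 = 11.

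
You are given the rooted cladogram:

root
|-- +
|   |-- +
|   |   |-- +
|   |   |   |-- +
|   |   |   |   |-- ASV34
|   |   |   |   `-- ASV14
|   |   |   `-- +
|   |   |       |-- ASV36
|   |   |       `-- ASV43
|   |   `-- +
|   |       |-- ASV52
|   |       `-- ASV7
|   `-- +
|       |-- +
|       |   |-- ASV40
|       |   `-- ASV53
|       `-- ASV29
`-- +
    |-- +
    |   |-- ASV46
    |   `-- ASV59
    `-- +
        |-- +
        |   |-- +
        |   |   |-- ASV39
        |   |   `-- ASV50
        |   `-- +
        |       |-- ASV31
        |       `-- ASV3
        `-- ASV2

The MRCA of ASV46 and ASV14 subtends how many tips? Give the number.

The MRCA of ASV46 and ASV14 is the root, so the clade is the entire tree.
That clade contains 16 terminal taxa: ASV14, ASV2, ASV29, ASV3, ASV31, ASV34, ASV36, ASV39, ASV40, ASV43, ASV46, ASV50, ASV52, ASV53, ASV59, ASV7.

16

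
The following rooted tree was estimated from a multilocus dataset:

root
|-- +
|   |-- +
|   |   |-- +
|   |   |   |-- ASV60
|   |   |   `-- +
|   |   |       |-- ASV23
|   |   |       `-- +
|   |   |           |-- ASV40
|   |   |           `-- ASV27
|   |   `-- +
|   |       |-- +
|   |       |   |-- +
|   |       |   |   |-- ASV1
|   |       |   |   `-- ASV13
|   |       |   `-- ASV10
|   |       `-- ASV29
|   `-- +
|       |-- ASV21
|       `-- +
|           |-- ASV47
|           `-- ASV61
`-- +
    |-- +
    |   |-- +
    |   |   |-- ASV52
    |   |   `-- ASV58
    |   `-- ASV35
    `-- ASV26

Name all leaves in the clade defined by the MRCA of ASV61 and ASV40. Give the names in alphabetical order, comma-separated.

Tracing ASV61: it sits inside (ASV47,ASV61).
Tracing ASV40: it sits inside (ASV40,ASV27).
The smallest clade enclosing both is (((ASV60,(ASV23,(ASV40,ASV27))),(((ASV1,ASV13),ASV10),ASV29)),(ASV21,(ASV47,ASV61))); the answer is its 11 terminal taxa in alphabetical order.

ASV1, ASV10, ASV13, ASV21, ASV23, ASV27, ASV29, ASV40, ASV47, ASV60, ASV61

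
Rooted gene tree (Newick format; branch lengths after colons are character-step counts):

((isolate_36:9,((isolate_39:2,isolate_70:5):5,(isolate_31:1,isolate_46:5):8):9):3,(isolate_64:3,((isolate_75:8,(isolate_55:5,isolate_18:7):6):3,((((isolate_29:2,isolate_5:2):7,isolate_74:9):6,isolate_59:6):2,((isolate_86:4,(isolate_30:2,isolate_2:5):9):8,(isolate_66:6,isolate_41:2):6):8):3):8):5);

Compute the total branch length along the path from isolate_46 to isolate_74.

58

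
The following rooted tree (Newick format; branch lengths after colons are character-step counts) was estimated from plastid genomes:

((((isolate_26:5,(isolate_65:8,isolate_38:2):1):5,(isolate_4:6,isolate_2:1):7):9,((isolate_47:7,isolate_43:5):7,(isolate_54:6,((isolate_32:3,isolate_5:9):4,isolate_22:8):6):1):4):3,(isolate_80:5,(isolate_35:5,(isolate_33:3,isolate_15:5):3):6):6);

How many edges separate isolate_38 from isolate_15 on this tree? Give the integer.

9

The MRCA of isolate_38 and isolate_15 is the root of the tree.
From isolate_38 up to that node: 5 branches. From isolate_15 up to the same node: 4 branches. Total: 5 + 4 = 9.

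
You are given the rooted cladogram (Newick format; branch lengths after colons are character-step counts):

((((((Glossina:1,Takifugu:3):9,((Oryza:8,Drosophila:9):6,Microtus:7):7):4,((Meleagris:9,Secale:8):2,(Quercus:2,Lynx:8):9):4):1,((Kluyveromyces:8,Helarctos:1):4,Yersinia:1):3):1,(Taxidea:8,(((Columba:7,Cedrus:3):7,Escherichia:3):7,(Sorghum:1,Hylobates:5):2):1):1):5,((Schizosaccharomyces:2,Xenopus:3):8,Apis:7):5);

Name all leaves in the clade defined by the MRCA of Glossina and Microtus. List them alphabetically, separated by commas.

Drosophila, Glossina, Microtus, Oryza, Takifugu

Tracing Glossina: it sits inside (Glossina,Takifugu).
Tracing Microtus: it sits inside ((Oryza,Drosophila),Microtus).
The smallest clade enclosing both is ((Glossina,Takifugu),((Oryza,Drosophila),Microtus)); the answer is its 5 terminal taxa in alphabetical order.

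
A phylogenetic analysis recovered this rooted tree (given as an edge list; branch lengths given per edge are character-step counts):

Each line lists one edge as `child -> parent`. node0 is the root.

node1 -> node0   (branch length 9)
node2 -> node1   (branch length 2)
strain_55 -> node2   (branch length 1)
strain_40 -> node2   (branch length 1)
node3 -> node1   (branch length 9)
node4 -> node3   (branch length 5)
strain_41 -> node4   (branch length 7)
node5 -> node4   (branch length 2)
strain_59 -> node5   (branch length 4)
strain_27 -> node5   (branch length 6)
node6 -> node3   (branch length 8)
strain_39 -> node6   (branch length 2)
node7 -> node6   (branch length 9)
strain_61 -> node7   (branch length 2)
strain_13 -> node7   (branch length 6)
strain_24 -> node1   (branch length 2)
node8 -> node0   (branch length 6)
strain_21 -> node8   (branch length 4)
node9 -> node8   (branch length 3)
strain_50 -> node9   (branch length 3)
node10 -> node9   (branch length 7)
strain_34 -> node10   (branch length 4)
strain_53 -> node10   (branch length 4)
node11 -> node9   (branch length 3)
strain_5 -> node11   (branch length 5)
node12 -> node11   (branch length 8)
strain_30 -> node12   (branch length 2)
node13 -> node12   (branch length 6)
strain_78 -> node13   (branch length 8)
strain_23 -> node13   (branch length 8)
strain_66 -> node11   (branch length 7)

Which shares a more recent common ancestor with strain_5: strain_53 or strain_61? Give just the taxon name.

strain_53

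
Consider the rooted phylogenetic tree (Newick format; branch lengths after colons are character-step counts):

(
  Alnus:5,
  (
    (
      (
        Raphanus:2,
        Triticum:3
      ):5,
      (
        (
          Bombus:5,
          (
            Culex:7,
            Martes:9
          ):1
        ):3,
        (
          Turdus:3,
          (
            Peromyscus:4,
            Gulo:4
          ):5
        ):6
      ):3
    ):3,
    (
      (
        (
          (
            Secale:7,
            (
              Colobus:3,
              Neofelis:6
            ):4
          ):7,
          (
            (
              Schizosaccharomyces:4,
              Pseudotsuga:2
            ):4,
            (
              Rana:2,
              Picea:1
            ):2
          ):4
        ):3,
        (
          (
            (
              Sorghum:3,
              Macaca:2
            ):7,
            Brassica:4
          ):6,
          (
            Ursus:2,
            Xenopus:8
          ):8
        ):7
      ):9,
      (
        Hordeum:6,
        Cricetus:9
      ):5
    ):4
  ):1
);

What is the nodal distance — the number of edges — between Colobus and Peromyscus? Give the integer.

The MRCA of Colobus and Peromyscus is the node subtending (((Raphanus,Triticum),((Bombus,(Culex,Martes)),(Turdus,(Peromyscus,Gulo)))),((((Secale,(Colobus,Neofelis)),((Schizosaccharomyces,Pseudotsuga),(Rana,Picea))),(((Sorghum,Macaca),Brassica),(Ursus,Xenopus))),(Hordeum,Cricetus))).
From Colobus up to that node: 6 branches. From Peromyscus up to the same node: 5 branches. Total: 6 + 5 = 11.

11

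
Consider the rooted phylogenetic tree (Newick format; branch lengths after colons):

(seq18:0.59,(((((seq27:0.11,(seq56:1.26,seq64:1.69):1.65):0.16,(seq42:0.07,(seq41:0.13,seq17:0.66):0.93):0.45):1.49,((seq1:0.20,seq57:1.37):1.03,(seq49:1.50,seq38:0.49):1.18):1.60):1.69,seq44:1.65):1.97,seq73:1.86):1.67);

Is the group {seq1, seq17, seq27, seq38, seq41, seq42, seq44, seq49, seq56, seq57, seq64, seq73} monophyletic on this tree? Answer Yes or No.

Yes

The most recent common ancestor of these taxa subtends (((((seq27,(seq56,seq64)),(seq42,(seq41,seq17))),((seq1,seq57),(seq49,seq38))),seq44),seq73).
That clade has exactly 12 tips — every listed taxon and nothing else — so the group is monophyletic.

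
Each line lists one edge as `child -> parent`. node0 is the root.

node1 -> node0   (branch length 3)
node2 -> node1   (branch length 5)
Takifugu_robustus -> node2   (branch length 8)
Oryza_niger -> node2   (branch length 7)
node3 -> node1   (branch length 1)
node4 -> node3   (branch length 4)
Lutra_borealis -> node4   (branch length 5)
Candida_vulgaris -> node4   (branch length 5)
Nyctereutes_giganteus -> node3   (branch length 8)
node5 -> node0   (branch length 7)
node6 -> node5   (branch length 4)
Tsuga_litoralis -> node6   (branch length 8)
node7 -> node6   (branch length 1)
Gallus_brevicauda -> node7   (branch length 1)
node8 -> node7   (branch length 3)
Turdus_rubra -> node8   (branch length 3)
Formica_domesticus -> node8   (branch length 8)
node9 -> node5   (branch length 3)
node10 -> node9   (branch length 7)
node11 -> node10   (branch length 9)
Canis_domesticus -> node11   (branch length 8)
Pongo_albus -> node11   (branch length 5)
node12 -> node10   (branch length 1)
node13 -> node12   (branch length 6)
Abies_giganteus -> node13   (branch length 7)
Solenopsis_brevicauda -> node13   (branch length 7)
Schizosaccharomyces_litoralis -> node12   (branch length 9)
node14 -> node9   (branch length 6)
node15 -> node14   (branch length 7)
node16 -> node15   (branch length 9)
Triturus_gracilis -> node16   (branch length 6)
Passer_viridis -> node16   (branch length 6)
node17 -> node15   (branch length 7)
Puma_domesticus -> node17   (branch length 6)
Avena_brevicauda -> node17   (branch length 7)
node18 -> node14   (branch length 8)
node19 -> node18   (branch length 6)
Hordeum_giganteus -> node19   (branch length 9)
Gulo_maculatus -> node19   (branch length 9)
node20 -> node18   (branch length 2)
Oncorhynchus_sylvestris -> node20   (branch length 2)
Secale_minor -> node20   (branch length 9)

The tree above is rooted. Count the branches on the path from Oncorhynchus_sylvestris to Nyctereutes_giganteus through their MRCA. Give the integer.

9

The MRCA of Oncorhynchus_sylvestris and Nyctereutes_giganteus is the root of the tree.
From Oncorhynchus_sylvestris up to that node: 6 branches. From Nyctereutes_giganteus up to the same node: 3 branches. Total: 6 + 3 = 9.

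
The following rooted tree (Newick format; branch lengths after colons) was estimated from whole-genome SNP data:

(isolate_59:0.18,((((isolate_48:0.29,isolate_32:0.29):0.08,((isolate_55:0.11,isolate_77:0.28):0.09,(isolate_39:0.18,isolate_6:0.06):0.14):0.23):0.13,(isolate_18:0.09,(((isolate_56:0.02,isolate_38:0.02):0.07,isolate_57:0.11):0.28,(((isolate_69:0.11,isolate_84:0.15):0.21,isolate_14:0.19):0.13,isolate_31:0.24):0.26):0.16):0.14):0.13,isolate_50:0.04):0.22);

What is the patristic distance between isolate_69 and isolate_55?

The path runs isolate_69 → … → MRCA → … → isolate_55; the MRCA is the node subtending (((isolate_48,isolate_32),((isolate_55,isolate_77),(isolate_39,isolate_6))),(isolate_18,(((isolate_56,isolate_38),isolate_57),(((isolate_69,isolate_84),isolate_14),isolate_31)))).
Branch lengths along that path: 0.11 + 0.21 + 0.13 + 0.26 + 0.16 + 0.14 + 0.13 + 0.23 + 0.09 + 0.11 = 1.57.

1.57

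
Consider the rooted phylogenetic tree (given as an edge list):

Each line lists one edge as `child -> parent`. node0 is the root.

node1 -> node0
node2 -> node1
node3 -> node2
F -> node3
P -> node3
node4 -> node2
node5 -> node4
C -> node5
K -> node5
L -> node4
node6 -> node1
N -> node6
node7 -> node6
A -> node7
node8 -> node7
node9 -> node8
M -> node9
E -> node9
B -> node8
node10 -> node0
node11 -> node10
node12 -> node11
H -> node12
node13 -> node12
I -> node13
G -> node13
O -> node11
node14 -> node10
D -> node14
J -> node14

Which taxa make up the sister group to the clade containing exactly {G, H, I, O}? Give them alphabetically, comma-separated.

D, J

The clade containing exactly {G, H, I, O} attaches to the tree at the node subtending (((H,(I,G)),O),(D,J)).
The other lineage descending from that same node — the sister group — is (D,J); its 2 tips in alphabetical order are the answer.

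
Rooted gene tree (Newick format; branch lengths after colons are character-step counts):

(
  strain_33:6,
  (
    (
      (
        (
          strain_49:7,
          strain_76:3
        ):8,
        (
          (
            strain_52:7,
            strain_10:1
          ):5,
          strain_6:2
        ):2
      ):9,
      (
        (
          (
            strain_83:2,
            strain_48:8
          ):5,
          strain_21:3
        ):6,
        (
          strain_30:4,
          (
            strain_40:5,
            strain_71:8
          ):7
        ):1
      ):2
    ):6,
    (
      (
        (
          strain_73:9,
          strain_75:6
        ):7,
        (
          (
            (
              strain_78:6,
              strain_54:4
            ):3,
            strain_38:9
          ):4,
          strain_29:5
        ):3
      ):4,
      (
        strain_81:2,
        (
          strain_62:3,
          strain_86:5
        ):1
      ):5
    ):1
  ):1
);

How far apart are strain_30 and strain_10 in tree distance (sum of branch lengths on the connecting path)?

The path runs strain_30 → … → MRCA → … → strain_10; the MRCA is the node subtending (((strain_49,strain_76),((strain_52,strain_10),strain_6)),(((strain_83,strain_48),strain_21),(strain_30,(strain_40,strain_71)))).
Branch lengths along that path: 4 + 1 + 2 + 9 + 2 + 5 + 1 = 24.

24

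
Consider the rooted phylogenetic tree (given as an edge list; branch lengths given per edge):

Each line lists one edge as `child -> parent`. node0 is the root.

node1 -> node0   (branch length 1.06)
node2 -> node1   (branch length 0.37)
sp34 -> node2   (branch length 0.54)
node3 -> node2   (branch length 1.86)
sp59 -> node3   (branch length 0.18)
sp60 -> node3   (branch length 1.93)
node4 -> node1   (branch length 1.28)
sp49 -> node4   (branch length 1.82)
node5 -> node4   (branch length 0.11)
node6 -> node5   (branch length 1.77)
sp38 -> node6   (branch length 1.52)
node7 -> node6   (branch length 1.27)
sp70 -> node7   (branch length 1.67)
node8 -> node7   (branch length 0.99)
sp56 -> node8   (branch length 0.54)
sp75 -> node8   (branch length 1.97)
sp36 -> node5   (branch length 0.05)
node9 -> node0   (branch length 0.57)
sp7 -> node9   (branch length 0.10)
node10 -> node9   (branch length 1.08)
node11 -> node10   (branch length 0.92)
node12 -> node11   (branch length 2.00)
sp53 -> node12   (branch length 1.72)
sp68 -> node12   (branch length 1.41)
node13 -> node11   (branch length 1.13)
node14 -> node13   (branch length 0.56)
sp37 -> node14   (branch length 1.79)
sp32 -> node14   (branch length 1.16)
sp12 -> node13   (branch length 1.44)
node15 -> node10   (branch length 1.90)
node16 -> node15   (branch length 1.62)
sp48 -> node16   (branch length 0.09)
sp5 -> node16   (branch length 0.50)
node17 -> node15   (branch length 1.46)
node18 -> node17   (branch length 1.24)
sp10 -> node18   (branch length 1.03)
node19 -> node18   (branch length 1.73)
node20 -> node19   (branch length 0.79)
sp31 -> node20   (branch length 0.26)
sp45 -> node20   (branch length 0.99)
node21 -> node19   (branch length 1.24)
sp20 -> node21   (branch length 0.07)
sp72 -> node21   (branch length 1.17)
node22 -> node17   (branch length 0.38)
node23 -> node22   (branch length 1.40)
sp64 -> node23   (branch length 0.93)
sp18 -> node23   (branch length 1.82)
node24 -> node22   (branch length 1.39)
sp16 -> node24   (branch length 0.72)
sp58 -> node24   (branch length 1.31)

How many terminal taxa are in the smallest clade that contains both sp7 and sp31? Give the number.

17

The MRCA of sp7 and sp31 is the node subtending (sp7,(((sp53,sp68),((sp37,sp32),sp12)),((sp48,sp5),((sp10,((sp31,sp45),(sp20,sp72))),((sp64,sp18),(sp16,sp58)))))).
That clade contains 17 terminal taxa: sp10, sp12, sp16, sp18, sp20, sp31, sp32, sp37, sp45, sp48, sp5, sp53, sp58, sp64, sp68, sp7, sp72.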